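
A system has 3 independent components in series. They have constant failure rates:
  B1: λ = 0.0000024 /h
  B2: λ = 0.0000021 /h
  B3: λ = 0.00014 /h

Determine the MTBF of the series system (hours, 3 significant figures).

6920

Series of exponential components: λ_sys = Σ λ_i
λ_sys = 0.0000024 + 0.0000021 + 0.00014 = 1.4450e-04 /h
MTBF = 1 / λ_sys = 6920 h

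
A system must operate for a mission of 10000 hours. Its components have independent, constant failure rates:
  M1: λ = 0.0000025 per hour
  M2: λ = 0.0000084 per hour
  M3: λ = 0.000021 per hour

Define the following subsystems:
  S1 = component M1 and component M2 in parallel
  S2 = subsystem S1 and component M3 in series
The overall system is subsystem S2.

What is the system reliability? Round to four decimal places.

R(M1) = exp(−0.0000025 × 10000) = 0.975310
R(M2) = exp(−0.0000084 × 10000) = 0.919431
R(M3) = exp(−0.000021 × 10000) = 0.810584
Parallel (M1 and M2): 1 − (1 − 0.975310)(1 − 0.919431) = 0.998011
Series ([0.998011] and M3): 0.998011 × 0.810584 = 0.8090

0.8090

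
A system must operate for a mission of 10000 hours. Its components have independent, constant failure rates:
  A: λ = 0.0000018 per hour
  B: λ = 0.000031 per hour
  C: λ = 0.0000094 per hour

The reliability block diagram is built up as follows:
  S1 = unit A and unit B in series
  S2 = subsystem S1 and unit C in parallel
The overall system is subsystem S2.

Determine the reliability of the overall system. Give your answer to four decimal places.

R(A) = exp(−0.0000018 × 10000) = 0.982161
R(B) = exp(−0.000031 × 10000) = 0.733447
R(C) = exp(−0.0000094 × 10000) = 0.910283
Series (A and B): 0.982161 × 0.733447 = 0.720363
Parallel ([0.720363] and C): 1 − (1 − 0.720363)(1 − 0.910283) = 0.9749

0.9749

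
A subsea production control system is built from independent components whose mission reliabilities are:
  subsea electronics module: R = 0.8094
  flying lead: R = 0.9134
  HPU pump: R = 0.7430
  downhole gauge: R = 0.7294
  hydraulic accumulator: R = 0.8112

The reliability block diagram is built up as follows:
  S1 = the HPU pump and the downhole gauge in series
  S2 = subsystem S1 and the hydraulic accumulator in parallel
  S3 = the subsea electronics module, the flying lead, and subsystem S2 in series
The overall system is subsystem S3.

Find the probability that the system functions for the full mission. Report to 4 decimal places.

0.6754

Series (HPU pump and downhole gauge): 0.743000 × 0.729400 = 0.541944
Parallel ([0.541944] and hydraulic accumulator): 1 − (1 − 0.541944)(1 − 0.811200) = 0.913519
Series (subsea electronics module, flying lead, and [0.913519]): 0.809400 × 0.913400 × 0.913519 = 0.6754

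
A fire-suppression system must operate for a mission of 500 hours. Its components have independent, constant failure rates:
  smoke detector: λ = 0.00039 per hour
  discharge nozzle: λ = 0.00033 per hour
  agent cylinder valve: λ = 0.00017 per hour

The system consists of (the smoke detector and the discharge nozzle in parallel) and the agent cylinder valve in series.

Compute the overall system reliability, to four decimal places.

0.8938

R(smoke detector) = exp(−0.00039 × 500) = 0.822835
R(discharge nozzle) = exp(−0.00033 × 500) = 0.847894
R(agent cylinder valve) = exp(−0.00017 × 500) = 0.918512
Parallel (smoke detector and discharge nozzle): 1 − (1 − 0.822835)(1 − 0.847894) = 0.973052
Series ([0.973052] and agent cylinder valve): 0.973052 × 0.918512 = 0.8938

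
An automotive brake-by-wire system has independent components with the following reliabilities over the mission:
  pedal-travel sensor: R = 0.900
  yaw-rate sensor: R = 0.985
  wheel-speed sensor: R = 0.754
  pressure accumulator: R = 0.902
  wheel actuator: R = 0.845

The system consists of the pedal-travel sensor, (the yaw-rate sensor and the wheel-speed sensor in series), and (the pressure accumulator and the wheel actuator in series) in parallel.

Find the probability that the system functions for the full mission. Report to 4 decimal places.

0.9939

Series (yaw-rate sensor and wheel-speed sensor): 0.985000 × 0.754000 = 0.742690
Series (pressure accumulator and wheel actuator): 0.902000 × 0.845000 = 0.762190
Parallel (pedal-travel sensor, [0.742690], and [0.762190]): 1 − (1 − 0.900000)(1 − 0.742690)(1 − 0.762190) = 0.9939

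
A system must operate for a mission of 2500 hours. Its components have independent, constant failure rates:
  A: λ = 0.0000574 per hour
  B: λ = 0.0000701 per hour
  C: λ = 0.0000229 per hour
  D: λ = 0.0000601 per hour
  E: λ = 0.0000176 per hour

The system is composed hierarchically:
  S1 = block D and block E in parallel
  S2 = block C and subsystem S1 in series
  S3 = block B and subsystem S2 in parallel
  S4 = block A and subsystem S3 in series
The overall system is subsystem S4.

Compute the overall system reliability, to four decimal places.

0.8578

R(A) = exp(−0.0000574 × 2500) = 0.866321
R(B) = exp(−0.0000701 × 2500) = 0.839247
R(C) = exp(−0.0000229 × 2500) = 0.944358
R(D) = exp(−0.0000601 × 2500) = 0.860493
R(E) = exp(−0.0000176 × 2500) = 0.956954
Parallel (D and E): 1 − (1 − 0.860493)(1 − 0.956954) = 0.993995
Series (C and [0.993995]): 0.944358 × 0.993995 = 0.938687
Parallel (B and [0.938687]): 1 − (1 − 0.839247)(1 − 0.938687) = 0.990144
Series (A and [0.990144]): 0.866321 × 0.990144 = 0.8578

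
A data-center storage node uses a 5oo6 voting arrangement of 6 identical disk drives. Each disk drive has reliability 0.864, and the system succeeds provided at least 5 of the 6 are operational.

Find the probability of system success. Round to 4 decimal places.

R = Σ_{i=5}^{6} C(6,i) p^i (1−p)^{6−i} with p = 0.864
C(6,5)·0.864^5·0.136^1 = 0.392879
C(6,6)·0.864^6·0.136^0 = 0.415990
Sum = 0.8089

0.8089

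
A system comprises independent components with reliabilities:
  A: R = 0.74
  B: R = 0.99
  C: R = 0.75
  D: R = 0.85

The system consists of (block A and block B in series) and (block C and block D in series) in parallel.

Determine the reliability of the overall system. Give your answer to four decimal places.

0.9031

Series (A and B): 0.740000 × 0.990000 = 0.732600
Series (C and D): 0.750000 × 0.850000 = 0.637500
Parallel ([0.732600] and [0.637500]): 1 − (1 − 0.732600)(1 − 0.637500) = 0.9031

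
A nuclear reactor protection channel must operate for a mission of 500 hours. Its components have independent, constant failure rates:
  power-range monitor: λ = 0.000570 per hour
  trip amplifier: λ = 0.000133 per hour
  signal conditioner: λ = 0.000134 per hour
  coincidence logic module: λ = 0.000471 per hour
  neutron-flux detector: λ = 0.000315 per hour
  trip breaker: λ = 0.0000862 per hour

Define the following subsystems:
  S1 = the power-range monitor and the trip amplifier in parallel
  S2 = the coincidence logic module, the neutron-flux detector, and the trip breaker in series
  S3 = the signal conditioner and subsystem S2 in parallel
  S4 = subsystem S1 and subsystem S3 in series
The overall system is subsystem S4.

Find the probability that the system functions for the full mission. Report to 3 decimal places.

R(power-range monitor) = exp(−0.000570 × 500) = 0.75201
R(trip amplifier) = exp(−0.000133 × 500) = 0.93566
R(signal conditioner) = exp(−0.000134 × 500) = 0.93520
R(coincidence logic module) = exp(−0.000471 × 500) = 0.79018
R(neutron-flux detector) = exp(−0.000315 × 500) = 0.85428
R(trip breaker) = exp(−0.0000862 × 500) = 0.95782
Parallel (power-range monitor and trip amplifier): 1 − (1 − 0.75201)(1 − 0.93566) = 0.98404
Series (coincidence logic module, neutron-flux detector, and trip breaker): 0.79018 × 0.85428 × 0.95782 = 0.64656
Parallel (signal conditioner and [0.64656]): 1 − (1 − 0.93520)(1 − 0.64656) = 0.97710
Series ([0.98404] and [0.97710]): 0.98404 × 0.97710 = 0.962

0.962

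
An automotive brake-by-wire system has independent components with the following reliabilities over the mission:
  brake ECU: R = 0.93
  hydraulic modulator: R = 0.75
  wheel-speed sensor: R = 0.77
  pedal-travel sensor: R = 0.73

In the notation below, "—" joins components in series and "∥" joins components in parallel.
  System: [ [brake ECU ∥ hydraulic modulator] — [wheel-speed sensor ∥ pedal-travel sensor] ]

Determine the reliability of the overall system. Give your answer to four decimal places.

Parallel (brake ECU and hydraulic modulator): 1 − (1 − 0.930000)(1 − 0.750000) = 0.982500
Parallel (wheel-speed sensor and pedal-travel sensor): 1 − (1 − 0.770000)(1 − 0.730000) = 0.937900
Series ([0.982500] and [0.937900]): 0.982500 × 0.937900 = 0.9215

0.9215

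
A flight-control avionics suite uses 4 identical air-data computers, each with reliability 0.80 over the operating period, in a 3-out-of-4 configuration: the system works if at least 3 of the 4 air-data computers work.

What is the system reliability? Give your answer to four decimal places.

R = Σ_{i=3}^{4} C(4,i) p^i (1−p)^{4−i} with p = 0.80
C(4,3)·0.80^3·0.20^1 = 0.409600
C(4,4)·0.80^4·0.20^0 = 0.409600
Sum = 0.8192

0.8192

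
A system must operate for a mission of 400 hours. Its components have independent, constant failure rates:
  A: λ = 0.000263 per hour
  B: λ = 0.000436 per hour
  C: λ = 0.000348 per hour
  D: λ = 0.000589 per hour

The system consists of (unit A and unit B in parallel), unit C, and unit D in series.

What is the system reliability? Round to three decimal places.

0.676

R(A) = exp(−0.000263 × 400) = 0.90014
R(B) = exp(−0.000436 × 400) = 0.83996
R(C) = exp(−0.000348 × 400) = 0.87005
R(D) = exp(−0.000589 × 400) = 0.79010
Parallel (A and B): 1 − (1 − 0.90014)(1 − 0.83996) = 0.98402
Series ([0.98402], C, and D): 0.98402 × 0.87005 × 0.79010 = 0.676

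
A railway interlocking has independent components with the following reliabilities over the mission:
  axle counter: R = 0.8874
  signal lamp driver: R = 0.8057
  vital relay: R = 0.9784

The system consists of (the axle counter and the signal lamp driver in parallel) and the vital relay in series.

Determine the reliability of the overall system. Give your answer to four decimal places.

0.9570

Parallel (axle counter and signal lamp driver): 1 − (1 − 0.887400)(1 − 0.805700) = 0.978122
Series ([0.978122] and vital relay): 0.978122 × 0.978400 = 0.9570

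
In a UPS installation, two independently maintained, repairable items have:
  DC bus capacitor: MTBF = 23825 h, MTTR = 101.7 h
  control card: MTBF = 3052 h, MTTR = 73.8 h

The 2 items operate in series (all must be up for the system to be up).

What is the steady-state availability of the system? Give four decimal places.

0.9722

A(DC bus capacitor) = MTBF/(MTBF+MTTR) = 23825/(23825+101.7) = 0.995750
A(control card) = MTBF/(MTBF+MTTR) = 3052/(3052+73.8) = 0.976390
Series availability: 0.995750 × 0.976390 = 0.9722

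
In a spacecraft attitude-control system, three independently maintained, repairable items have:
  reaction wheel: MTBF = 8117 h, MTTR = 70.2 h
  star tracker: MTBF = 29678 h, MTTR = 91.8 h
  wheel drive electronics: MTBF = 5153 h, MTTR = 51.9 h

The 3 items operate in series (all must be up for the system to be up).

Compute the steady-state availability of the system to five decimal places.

A(reaction wheel) = MTBF/(MTBF+MTTR) = 8117/(8117+70.2) = 0.991426
A(star tracker) = MTBF/(MTBF+MTTR) = 29678/(29678+91.8) = 0.996916
A(wheel drive electronics) = MTBF/(MTBF+MTTR) = 5153/(5153+51.9) = 0.990029
Series availability: 0.991426 × 0.996916 × 0.990029 = 0.97851

0.97851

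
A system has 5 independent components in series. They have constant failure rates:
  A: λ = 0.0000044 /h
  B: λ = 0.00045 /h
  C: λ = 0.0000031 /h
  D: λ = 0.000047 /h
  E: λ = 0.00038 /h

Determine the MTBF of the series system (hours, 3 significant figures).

1130

Series of exponential components: λ_sys = Σ λ_i
λ_sys = 0.0000044 + 0.00045 + 0.0000031 + 0.000047 + 0.00038 = 8.8450e-04 /h
MTBF = 1 / λ_sys = 1130 h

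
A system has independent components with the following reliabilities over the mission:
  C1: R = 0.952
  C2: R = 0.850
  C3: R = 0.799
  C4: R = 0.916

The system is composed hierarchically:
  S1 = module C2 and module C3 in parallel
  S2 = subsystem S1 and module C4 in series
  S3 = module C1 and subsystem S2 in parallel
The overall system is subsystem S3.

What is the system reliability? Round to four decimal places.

Parallel (C2 and C3): 1 − (1 − 0.850000)(1 − 0.799000) = 0.969850
Series ([0.969850] and C4): 0.969850 × 0.916000 = 0.888383
Parallel (C1 and [0.888383]): 1 − (1 − 0.952000)(1 − 0.888383) = 0.9946

0.9946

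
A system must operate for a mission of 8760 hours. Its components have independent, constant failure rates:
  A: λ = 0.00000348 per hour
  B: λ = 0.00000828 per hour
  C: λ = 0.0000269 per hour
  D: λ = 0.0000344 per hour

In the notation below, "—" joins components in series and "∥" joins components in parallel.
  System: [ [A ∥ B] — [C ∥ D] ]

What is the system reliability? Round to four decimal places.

0.9434

R(A) = exp(−0.00000348 × 8760) = 0.969975
R(B) = exp(−0.00000828 × 8760) = 0.930035
R(C) = exp(−0.0000269 × 8760) = 0.790062
R(D) = exp(−0.0000344 × 8760) = 0.739823
Parallel (A and B): 1 − (1 − 0.969975)(1 − 0.930035) = 0.997899
Parallel (C and D): 1 − (1 − 0.790062)(1 − 0.739823) = 0.945379
Series ([0.997899] and [0.945379]): 0.997899 × 0.945379 = 0.9434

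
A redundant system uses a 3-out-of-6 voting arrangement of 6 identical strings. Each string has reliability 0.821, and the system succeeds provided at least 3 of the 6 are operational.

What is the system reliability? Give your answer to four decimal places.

0.9887

R = Σ_{i=3}^{6} C(6,i) p^i (1−p)^{6−i} with p = 0.821
C(6,3)·0.821^3·0.179^3 = 0.063477
C(6,4)·0.821^4·0.179^2 = 0.218358
C(6,5)·0.821^5·0.179^1 = 0.400608
C(6,6)·0.821^6·0.179^0 = 0.306238
Sum = 0.9887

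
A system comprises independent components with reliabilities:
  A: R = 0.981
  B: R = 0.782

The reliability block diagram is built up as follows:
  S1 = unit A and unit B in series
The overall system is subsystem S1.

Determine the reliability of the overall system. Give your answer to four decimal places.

0.7671

Series (A and B): 0.981000 × 0.782000 = 0.7671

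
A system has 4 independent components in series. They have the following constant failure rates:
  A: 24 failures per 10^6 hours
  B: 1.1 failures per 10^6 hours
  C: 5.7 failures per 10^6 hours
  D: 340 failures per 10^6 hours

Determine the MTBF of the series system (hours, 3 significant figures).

2700

Series of exponential components: λ_sys = Σ λ_i
λ_sys = 0.000024 + 0.0000011 + 0.0000057 + 0.00034 = 3.7080e-04 /h
MTBF = 1 / λ_sys = 2700 h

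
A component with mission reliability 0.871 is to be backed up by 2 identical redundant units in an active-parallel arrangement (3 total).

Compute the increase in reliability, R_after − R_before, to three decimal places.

R_before = 0.871
R_after = 1 − (1 − 0.871)^3 = 0.998
ΔR = 0.998 − 0.871 = 0.127

0.127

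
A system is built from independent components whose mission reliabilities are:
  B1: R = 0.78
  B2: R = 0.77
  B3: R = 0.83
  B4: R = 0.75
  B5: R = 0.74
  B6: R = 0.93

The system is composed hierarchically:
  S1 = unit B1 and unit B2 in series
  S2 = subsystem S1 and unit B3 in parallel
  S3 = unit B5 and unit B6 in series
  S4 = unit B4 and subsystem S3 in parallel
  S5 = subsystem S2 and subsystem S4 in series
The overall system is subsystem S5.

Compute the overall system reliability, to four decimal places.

Series (B1 and B2): 0.780000 × 0.770000 = 0.600600
Parallel ([0.600600] and B3): 1 − (1 − 0.600600)(1 − 0.830000) = 0.932102
Series (B5 and B6): 0.740000 × 0.930000 = 0.688200
Parallel (B4 and [0.688200]): 1 − (1 − 0.750000)(1 − 0.688200) = 0.922050
Series ([0.932102] and [0.922050]): 0.932102 × 0.922050 = 0.8594

0.8594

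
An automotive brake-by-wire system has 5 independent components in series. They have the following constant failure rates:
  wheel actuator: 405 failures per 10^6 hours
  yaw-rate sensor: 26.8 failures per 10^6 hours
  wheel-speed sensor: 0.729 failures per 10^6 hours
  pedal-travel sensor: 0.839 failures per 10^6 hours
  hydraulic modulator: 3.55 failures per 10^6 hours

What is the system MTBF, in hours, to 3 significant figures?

Series of exponential components: λ_sys = Σ λ_i
λ_sys = 0.000405 + 0.0000268 + 0.000000729 + 0.000000839 + 0.00000355 = 4.3692e-04 /h
MTBF = 1 / λ_sys = 2290 h

2290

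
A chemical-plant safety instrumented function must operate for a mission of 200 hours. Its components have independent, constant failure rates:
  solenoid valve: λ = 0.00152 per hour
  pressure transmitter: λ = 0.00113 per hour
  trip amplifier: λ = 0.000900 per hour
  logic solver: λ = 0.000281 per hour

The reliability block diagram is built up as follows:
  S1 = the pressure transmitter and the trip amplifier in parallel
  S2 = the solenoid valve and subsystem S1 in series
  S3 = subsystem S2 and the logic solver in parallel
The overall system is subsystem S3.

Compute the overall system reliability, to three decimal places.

0.984

R(solenoid valve) = exp(−0.00152 × 200) = 0.73786
R(pressure transmitter) = exp(−0.00113 × 200) = 0.79772
R(trip amplifier) = exp(−0.000900 × 200) = 0.83527
R(logic solver) = exp(−0.000281 × 200) = 0.94535
Parallel (pressure transmitter and trip amplifier): 1 − (1 − 0.79772)(1 − 0.83527) = 0.96668
Series (solenoid valve and [0.96668]): 0.73786 × 0.96668 = 0.71327
Parallel ([0.71327] and logic solver): 1 − (1 − 0.71327)(1 − 0.94535) = 0.984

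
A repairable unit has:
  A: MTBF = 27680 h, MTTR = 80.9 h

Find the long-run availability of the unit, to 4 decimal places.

A(A) = MTBF/(MTBF+MTTR) = 27680/(27680+80.9) = 0.9971

0.9971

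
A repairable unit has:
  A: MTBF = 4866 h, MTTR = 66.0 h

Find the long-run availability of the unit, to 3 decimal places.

0.987

A(A) = MTBF/(MTBF+MTTR) = 4866/(4866+66.0) = 0.987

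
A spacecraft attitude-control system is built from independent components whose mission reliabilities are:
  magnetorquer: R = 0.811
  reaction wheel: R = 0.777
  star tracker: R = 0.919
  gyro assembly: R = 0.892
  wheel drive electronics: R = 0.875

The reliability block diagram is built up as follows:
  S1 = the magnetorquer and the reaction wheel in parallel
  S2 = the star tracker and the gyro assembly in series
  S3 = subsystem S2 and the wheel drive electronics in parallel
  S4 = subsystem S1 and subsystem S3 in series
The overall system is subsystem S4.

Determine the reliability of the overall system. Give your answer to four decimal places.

Parallel (magnetorquer and reaction wheel): 1 − (1 − 0.811000)(1 − 0.777000) = 0.957853
Series (star tracker and gyro assembly): 0.919000 × 0.892000 = 0.819748
Parallel ([0.819748] and wheel drive electronics): 1 − (1 − 0.819748)(1 − 0.875000) = 0.977469
Series ([0.957853] and [0.977469]): 0.957853 × 0.977469 = 0.9363

0.9363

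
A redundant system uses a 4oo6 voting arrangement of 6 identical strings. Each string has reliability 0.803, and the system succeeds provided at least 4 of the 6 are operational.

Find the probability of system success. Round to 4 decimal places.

R = Σ_{i=4}^{6} C(6,i) p^i (1−p)^{6−i} with p = 0.803
C(6,4)·0.803^4·0.197^2 = 0.242039
C(6,5)·0.803^5·0.197^1 = 0.394635
C(6,6)·0.803^6·0.197^0 = 0.268098
Sum = 0.9048

0.9048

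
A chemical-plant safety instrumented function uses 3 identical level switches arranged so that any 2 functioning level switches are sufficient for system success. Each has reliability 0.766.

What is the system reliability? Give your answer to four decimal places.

0.8614

R = Σ_{i=2}^{3} C(3,i) p^i (1−p)^{3−i} with p = 0.766
C(3,2)·0.766^2·0.234^1 = 0.411903
C(3,3)·0.766^3·0.234^0 = 0.449455
Sum = 0.8614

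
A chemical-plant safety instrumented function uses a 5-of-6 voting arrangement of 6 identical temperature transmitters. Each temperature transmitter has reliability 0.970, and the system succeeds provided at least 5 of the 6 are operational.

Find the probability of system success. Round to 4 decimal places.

R = Σ_{i=5}^{6} C(6,i) p^i (1−p)^{6−i} with p = 0.970
C(6,5)·0.970^5·0.030^1 = 0.154572
C(6,6)·0.970^6·0.030^0 = 0.832972
Sum = 0.9875

0.9875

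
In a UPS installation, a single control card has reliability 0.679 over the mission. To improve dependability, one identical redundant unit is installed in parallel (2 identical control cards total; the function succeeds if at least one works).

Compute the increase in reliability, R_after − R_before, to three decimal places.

0.218

R_before = 0.679
R_after = 1 − (1 − 0.679)^2 = 0.897
ΔR = 0.897 − 0.679 = 0.218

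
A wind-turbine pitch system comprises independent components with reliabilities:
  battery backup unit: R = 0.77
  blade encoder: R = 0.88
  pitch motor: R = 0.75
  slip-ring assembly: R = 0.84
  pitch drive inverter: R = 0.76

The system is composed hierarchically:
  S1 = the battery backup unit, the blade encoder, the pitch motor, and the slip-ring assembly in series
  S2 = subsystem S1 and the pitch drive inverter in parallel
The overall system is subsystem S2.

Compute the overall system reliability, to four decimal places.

Series (battery backup unit, blade encoder, pitch motor, and slip-ring assembly): 0.770000 × 0.880000 × 0.750000 × 0.840000 = 0.426888
Parallel ([0.426888] and pitch drive inverter): 1 − (1 − 0.426888)(1 − 0.760000) = 0.8625

0.8625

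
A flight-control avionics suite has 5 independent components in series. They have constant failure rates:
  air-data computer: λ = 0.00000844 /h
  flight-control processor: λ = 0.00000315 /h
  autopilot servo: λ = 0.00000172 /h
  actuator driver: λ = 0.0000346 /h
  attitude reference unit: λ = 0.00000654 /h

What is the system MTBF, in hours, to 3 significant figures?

18400

Series of exponential components: λ_sys = Σ λ_i
λ_sys = 0.00000844 + 0.00000315 + 0.00000172 + 0.0000346 + 0.00000654 = 5.4450e-05 /h
MTBF = 1 / λ_sys = 18400 h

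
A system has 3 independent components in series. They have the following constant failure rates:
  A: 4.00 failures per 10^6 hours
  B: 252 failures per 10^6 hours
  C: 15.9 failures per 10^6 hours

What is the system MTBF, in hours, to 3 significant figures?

3680

Series of exponential components: λ_sys = Σ λ_i
λ_sys = 0.00000400 + 0.000252 + 0.0000159 = 2.7190e-04 /h
MTBF = 1 / λ_sys = 3680 h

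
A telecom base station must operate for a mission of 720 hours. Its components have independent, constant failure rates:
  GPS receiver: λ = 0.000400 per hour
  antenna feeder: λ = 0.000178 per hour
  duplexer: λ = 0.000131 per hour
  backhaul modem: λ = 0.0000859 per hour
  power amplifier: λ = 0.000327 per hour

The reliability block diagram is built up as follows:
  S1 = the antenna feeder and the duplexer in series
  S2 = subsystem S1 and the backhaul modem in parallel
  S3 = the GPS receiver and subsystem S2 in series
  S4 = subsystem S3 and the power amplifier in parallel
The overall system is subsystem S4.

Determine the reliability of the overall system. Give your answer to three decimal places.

0.946

R(GPS receiver) = exp(−0.000400 × 720) = 0.74976
R(antenna feeder) = exp(−0.000178 × 720) = 0.87971
R(duplexer) = exp(−0.000131 × 720) = 0.90999
R(backhaul modem) = exp(−0.0000859 × 720) = 0.94003
R(power amplifier) = exp(−0.000327 × 720) = 0.79022
Series (antenna feeder and duplexer): 0.87971 × 0.90999 = 0.80053
Parallel ([0.80053] and backhaul modem): 1 − (1 − 0.80053)(1 − 0.94003) = 0.98804
Series (GPS receiver and [0.98804]): 0.74976 × 0.98804 = 0.74079
Parallel ([0.74079] and power amplifier): 1 − (1 − 0.74079)(1 − 0.79022) = 0.946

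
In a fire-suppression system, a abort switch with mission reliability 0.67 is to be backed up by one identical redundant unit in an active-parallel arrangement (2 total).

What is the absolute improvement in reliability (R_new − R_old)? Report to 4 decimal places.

R_before = 0.67
R_after = 1 − (1 − 0.67)^2 = 0.8911
ΔR = 0.8911 − 0.67 = 0.2211

0.2211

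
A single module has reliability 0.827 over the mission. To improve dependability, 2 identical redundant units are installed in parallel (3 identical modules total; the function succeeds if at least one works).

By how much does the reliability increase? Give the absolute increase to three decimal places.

R_before = 0.827
R_after = 1 − (1 − 0.827)^3 = 0.995
ΔR = 0.995 − 0.827 = 0.168

0.168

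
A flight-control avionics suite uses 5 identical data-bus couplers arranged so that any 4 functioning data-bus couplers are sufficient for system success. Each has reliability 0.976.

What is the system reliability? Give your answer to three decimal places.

0.995

R = Σ_{i=4}^{5} C(5,i) p^i (1−p)^{5−i} with p = 0.976
C(5,4)·0.976^4·0.024^1 = 0.10889
C(5,5)·0.976^5·0.024^0 = 0.88562
Sum = 0.995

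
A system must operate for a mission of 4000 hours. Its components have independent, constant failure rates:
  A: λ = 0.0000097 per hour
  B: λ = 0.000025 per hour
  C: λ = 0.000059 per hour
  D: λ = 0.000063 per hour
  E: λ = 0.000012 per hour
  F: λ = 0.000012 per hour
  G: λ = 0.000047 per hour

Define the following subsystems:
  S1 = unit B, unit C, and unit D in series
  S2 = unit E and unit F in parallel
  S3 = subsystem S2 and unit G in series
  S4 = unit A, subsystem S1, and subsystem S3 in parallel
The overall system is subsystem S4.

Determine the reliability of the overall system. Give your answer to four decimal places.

0.9971

R(A) = exp(−0.0000097 × 4000) = 0.961943
R(B) = exp(−0.000025 × 4000) = 0.904837
R(C) = exp(−0.000059 × 4000) = 0.789781
R(D) = exp(−0.000063 × 4000) = 0.777245
R(E) = exp(−0.000012 × 4000) = 0.953134
R(F) = exp(−0.000012 × 4000) = 0.953134
R(G) = exp(−0.000047 × 4000) = 0.828615
Series (B, C, and D): 0.904837 × 0.789781 × 0.777245 = 0.555437
Parallel (E and F): 1 − (1 − 0.953134)(1 − 0.953134) = 0.997804
Series ([0.997804] and G): 0.997804 × 0.828615 = 0.826795
Parallel (A, [0.555437], and [0.826795]): 1 − (1 − 0.961943)(1 − 0.555437)(1 − 0.826795) = 0.9971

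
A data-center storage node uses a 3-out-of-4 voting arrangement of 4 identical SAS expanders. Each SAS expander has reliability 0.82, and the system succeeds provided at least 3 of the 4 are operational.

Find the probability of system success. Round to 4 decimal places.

0.8491

R = Σ_{i=3}^{4} C(4,i) p^i (1−p)^{4−i} with p = 0.82
C(4,3)·0.82^3·0.18^1 = 0.396985
C(4,4)·0.82^4·0.18^0 = 0.452122
Sum = 0.8491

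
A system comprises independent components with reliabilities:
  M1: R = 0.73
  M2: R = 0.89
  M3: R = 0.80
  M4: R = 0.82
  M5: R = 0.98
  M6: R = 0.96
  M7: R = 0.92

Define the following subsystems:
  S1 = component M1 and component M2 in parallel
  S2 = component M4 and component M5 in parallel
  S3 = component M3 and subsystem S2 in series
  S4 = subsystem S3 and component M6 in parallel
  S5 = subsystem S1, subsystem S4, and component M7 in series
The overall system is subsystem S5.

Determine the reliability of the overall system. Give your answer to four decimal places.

Parallel (M1 and M2): 1 − (1 − 0.730000)(1 − 0.890000) = 0.970300
Parallel (M4 and M5): 1 − (1 − 0.820000)(1 − 0.980000) = 0.996400
Series (M3 and [0.996400]): 0.800000 × 0.996400 = 0.797120
Parallel ([0.797120] and M6): 1 − (1 − 0.797120)(1 − 0.960000) = 0.991885
Series ([0.970300], [0.991885], and M7): 0.970300 × 0.991885 × 0.920000 = 0.8854

0.8854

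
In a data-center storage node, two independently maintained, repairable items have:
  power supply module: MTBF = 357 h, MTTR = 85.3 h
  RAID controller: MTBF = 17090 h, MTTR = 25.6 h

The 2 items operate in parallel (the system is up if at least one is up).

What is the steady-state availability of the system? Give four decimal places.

A(power supply module) = MTBF/(MTBF+MTTR) = 357/(357+85.3) = 0.807144
A(RAID controller) = MTBF/(MTBF+MTTR) = 17090/(17090+25.6) = 0.998504
Parallel availability: 1 − (1 − 0.807144)(1 − 0.998504) = 0.9997

0.9997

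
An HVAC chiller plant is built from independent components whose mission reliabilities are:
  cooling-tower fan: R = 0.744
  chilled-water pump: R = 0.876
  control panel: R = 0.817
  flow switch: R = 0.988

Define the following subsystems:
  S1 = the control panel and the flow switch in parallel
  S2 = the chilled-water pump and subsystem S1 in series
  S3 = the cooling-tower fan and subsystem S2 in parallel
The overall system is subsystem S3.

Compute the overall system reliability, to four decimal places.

0.9678

Parallel (control panel and flow switch): 1 − (1 − 0.817000)(1 − 0.988000) = 0.997804
Series (chilled-water pump and [0.997804]): 0.876000 × 0.997804 = 0.874076
Parallel (cooling-tower fan and [0.874076]): 1 − (1 − 0.744000)(1 − 0.874076) = 0.9678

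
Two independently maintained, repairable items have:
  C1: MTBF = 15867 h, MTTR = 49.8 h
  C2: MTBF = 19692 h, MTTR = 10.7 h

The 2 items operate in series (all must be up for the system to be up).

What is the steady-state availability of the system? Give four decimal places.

A(C1) = MTBF/(MTBF+MTTR) = 15867/(15867+49.8) = 0.996871
A(C2) = MTBF/(MTBF+MTTR) = 19692/(19692+10.7) = 0.999457
Series availability: 0.996871 × 0.999457 = 0.9963

0.9963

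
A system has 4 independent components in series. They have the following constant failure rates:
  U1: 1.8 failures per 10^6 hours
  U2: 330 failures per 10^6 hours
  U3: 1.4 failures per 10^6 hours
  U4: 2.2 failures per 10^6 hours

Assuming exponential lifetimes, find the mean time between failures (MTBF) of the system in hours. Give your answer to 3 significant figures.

2980

Series of exponential components: λ_sys = Σ λ_i
λ_sys = 0.0000018 + 0.00033 + 0.0000014 + 0.0000022 = 3.3540e-04 /h
MTBF = 1 / λ_sys = 2980 h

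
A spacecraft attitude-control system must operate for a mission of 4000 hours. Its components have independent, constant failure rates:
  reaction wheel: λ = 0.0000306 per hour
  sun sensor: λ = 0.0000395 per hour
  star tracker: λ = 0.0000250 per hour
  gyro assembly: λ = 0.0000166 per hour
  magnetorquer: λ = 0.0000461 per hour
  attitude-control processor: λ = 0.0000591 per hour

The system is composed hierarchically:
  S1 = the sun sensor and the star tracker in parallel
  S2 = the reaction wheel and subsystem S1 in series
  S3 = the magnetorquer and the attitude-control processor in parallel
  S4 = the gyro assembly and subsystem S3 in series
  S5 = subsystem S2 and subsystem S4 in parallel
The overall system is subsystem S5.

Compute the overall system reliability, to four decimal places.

R(reaction wheel) = exp(−0.0000306 × 4000) = 0.884794
R(sun sensor) = exp(−0.0000395 × 4000) = 0.853850
R(star tracker) = exp(−0.0000250 × 4000) = 0.904837
R(gyro assembly) = exp(−0.0000166 × 4000) = 0.935756
R(magnetorquer) = exp(−0.0000461 × 4000) = 0.831603
R(attitude-control processor) = exp(−0.0000591 × 4000) = 0.789465
Parallel (sun sensor and star tracker): 1 − (1 − 0.853850)(1 − 0.904837) = 0.986092
Series (reaction wheel and [0.986092]): 0.884794 × 0.986092 = 0.872488
Parallel (magnetorquer and attitude-control processor): 1 − (1 − 0.831603)(1 − 0.789465) = 0.964547
Series (gyro assembly and [0.964547]): 0.935756 × 0.964547 = 0.902581
Parallel ([0.872488] and [0.902581]): 1 − (1 − 0.872488)(1 − 0.902581) = 0.9876

0.9876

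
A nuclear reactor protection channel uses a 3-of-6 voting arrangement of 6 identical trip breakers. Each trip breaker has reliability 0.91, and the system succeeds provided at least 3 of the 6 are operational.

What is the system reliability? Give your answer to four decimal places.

R = Σ_{i=3}^{6} C(6,i) p^i (1−p)^{6−i} with p = 0.91
C(6,3)·0.91^3·0.09^3 = 0.010987
C(6,4)·0.91^4·0.09^2 = 0.083319
C(6,5)·0.91^5·0.09^1 = 0.336977
C(6,6)·0.91^6·0.09^0 = 0.567869
Sum = 0.9992

0.9992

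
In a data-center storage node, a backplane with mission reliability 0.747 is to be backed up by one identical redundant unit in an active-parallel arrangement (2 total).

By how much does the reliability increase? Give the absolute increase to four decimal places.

R_before = 0.747
R_after = 1 − (1 − 0.747)^2 = 0.9360
ΔR = 0.9360 − 0.747 = 0.1890

0.1890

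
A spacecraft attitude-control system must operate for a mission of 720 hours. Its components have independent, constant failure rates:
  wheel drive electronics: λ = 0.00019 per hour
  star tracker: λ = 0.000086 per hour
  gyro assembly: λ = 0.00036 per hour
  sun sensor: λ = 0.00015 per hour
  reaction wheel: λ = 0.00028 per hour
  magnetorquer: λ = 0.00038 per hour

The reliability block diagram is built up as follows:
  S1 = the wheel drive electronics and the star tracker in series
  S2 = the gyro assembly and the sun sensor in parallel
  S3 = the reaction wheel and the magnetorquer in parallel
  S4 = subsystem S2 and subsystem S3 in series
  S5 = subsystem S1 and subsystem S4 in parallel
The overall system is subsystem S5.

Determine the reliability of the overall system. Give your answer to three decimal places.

0.988

R(wheel drive electronics) = exp(−0.00019 × 720) = 0.87214
R(star tracker) = exp(−0.000086 × 720) = 0.93996
R(gyro assembly) = exp(−0.00036 × 720) = 0.77167
R(sun sensor) = exp(−0.00015 × 720) = 0.89763
R(reaction wheel) = exp(−0.00028 × 720) = 0.81742
R(magnetorquer) = exp(−0.00038 × 720) = 0.76064
Series (wheel drive electronics and star tracker): 0.87214 × 0.93996 = 0.81978
Parallel (gyro assembly and sun sensor): 1 − (1 − 0.77167)(1 − 0.89763) = 0.97663
Parallel (reaction wheel and magnetorquer): 1 − (1 − 0.81742)(1 − 0.76064) = 0.95630
Series ([0.97663] and [0.95630]): 0.97663 × 0.95630 = 0.93395
Parallel ([0.81978] and [0.93395]): 1 − (1 − 0.81978)(1 − 0.93395) = 0.988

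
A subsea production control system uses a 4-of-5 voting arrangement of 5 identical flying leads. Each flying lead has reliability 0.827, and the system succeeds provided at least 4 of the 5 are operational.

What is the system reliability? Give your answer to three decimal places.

0.791

R = Σ_{i=4}^{5} C(5,i) p^i (1−p)^{5−i} with p = 0.827
C(5,4)·0.827^4·0.173^1 = 0.40461
C(5,5)·0.827^5·0.173^0 = 0.38684
Sum = 0.791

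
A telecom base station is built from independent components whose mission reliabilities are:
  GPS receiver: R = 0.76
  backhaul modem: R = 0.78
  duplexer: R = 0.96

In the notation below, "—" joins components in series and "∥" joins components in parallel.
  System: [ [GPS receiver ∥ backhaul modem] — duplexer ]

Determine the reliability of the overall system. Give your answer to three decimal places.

Parallel (GPS receiver and backhaul modem): 1 − (1 − 0.76000)(1 − 0.78000) = 0.94720
Series ([0.94720] and duplexer): 0.94720 × 0.96000 = 0.909

0.909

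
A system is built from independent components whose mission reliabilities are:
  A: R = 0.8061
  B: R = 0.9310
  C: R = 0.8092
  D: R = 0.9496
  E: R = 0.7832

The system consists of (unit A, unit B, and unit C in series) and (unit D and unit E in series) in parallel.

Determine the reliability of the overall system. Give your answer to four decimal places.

0.8994

Series (A, B, and C): 0.806100 × 0.931000 × 0.809200 = 0.607288
Series (D and E): 0.949600 × 0.783200 = 0.743727
Parallel ([0.607288] and [0.743727]): 1 − (1 − 0.607288)(1 − 0.743727) = 0.8994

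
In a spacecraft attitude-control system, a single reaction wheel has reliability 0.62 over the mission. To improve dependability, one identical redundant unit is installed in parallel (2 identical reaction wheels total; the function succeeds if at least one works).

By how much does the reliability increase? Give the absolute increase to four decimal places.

0.2356

R_before = 0.62
R_after = 1 − (1 − 0.62)^2 = 0.8556
ΔR = 0.8556 − 0.62 = 0.2356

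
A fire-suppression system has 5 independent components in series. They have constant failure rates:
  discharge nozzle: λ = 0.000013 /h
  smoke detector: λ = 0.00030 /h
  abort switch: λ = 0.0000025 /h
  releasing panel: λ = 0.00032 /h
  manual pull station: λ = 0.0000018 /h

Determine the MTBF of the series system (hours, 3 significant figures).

Series of exponential components: λ_sys = Σ λ_i
λ_sys = 0.000013 + 0.00030 + 0.0000025 + 0.00032 + 0.0000018 = 6.3730e-04 /h
MTBF = 1 / λ_sys = 1570 h

1570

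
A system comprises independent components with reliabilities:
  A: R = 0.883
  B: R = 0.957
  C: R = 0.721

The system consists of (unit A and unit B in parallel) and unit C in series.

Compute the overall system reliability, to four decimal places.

0.7174

Parallel (A and B): 1 − (1 − 0.883000)(1 − 0.957000) = 0.994969
Series ([0.994969] and C): 0.994969 × 0.721000 = 0.7174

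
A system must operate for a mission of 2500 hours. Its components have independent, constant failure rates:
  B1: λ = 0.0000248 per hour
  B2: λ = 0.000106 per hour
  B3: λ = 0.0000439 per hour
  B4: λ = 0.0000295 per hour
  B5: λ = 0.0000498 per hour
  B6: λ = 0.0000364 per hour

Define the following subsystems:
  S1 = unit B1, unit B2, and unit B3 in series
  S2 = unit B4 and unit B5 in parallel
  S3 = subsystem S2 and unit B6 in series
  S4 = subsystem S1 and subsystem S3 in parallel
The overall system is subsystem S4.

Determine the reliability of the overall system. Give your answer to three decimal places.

R(B1) = exp(−0.0000248 × 2500) = 0.93988
R(B2) = exp(−0.000106 × 2500) = 0.76721
R(B3) = exp(−0.0000439 × 2500) = 0.89606
R(B4) = exp(−0.0000295 × 2500) = 0.92890
R(B5) = exp(−0.0000498 × 2500) = 0.88294
R(B6) = exp(−0.0000364 × 2500) = 0.91302
Series (B1, B2, and B3): 0.93988 × 0.76721 × 0.89606 = 0.64614
Parallel (B4 and B5): 1 − (1 − 0.92890)(1 − 0.88294) = 0.99168
Series ([0.99168] and B6): 0.99168 × 0.91302 = 0.90542
Parallel ([0.64614] and [0.90542]): 1 − (1 − 0.64614)(1 − 0.90542) = 0.967

0.967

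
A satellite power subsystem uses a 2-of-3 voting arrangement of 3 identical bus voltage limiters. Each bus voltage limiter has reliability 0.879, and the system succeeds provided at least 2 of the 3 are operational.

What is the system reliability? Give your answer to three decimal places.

0.960

R = Σ_{i=2}^{3} C(3,i) p^i (1−p)^{3−i} with p = 0.879
C(3,2)·0.879^2·0.121^1 = 0.28047
C(3,3)·0.879^3·0.121^0 = 0.67915
Sum = 0.960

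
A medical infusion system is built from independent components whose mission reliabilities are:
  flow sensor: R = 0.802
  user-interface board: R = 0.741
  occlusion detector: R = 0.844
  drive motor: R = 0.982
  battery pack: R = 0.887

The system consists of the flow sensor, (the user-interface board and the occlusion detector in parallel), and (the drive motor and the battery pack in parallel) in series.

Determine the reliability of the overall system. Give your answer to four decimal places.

0.7680

Parallel (user-interface board and occlusion detector): 1 − (1 − 0.741000)(1 − 0.844000) = 0.959596
Parallel (drive motor and battery pack): 1 − (1 − 0.982000)(1 − 0.887000) = 0.997966
Series (flow sensor, [0.959596], and [0.997966]): 0.802000 × 0.959596 × 0.997966 = 0.7680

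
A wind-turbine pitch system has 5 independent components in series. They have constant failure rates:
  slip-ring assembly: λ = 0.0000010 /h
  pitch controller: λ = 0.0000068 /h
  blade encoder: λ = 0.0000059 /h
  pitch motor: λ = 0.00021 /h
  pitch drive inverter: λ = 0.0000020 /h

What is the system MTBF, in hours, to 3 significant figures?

4430

Series of exponential components: λ_sys = Σ λ_i
λ_sys = 0.0000010 + 0.0000068 + 0.0000059 + 0.00021 + 0.0000020 = 2.2570e-04 /h
MTBF = 1 / λ_sys = 4430 h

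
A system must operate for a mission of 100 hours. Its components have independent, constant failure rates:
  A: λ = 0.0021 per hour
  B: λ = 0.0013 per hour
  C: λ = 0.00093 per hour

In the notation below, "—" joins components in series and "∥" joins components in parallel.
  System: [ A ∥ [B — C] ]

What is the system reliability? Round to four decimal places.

R(A) = exp(−0.0021 × 100) = 0.810584
R(B) = exp(−0.0013 × 100) = 0.878095
R(C) = exp(−0.00093 × 100) = 0.911194
Series (B and C): 0.878095 × 0.911194 = 0.800115
Parallel (A and [0.800115]): 1 − (1 − 0.810584)(1 − 0.800115) = 0.9621

0.9621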